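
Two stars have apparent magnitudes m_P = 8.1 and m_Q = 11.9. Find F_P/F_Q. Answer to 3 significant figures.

F_P/F_Q ≈ 33.1

Magnitude difference = -3.8
Flux ratio = 10^(−0.4 Δm) = 10^(−0.4 × -3.8) = 10^1.520 = 33.11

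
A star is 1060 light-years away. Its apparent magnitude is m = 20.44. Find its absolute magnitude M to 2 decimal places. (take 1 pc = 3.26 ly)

M ≈ 12.88

d = 1060 ly / 3.26 = 325.2 pc
5 log₁₀(d/10 pc) = 5 log₁₀(325.2) − 5 = 7.560
M = m − 5 log₁₀(d/10) = 20.44 − 7.560 = 12.880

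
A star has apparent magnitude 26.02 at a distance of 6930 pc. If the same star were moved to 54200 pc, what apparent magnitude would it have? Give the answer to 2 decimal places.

m ≈ 30.49

Flux ∝ 1/d², so Δm = 5 log₁₀(d₂/d₁) = 5 log₁₀(54200/6930) = 4.466
m₂ = m₁ + Δm = 26.02 + (4.466) = 30.486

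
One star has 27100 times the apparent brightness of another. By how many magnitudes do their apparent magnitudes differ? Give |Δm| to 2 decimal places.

|Δm| ≈ 11.08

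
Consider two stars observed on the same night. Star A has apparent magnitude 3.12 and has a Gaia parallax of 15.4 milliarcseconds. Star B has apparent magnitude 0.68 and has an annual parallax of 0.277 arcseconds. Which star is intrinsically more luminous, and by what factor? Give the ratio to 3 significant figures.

Star A is more luminous, by a factor of 34.2.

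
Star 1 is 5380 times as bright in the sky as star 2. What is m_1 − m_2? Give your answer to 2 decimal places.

m_1 − m_2 ≈ -9.33

Pogson: Δm = −2.5 log₁₀(ratio) = −2.5 log₁₀(5380) = −2.5 × 3.7308 = -9.327
Star 1 is brighter, so it has the smaller magnitude: the difference is negative.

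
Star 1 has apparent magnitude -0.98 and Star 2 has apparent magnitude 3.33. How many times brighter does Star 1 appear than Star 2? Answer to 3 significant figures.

53.0

Magnitude difference = -4.31
Flux ratio = 10^(−0.4 Δm) = 10^(−0.4 × -4.31) = 10^1.724 = 52.97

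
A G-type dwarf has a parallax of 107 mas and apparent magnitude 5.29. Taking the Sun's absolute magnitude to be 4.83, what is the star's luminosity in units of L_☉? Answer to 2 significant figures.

L/L_☉ ≈ 0.57

d = 1/p = 1000/107 mas = 9.346 pc
M = m − 5 log₁₀ d + 5 = 5.29 − 5·0.9706 + 5 = 5.437
M − M_☉ = 5.437 − 4.83 = 0.607
L/L_☉ = 10^(−0.4 × 0.607) = 0.5718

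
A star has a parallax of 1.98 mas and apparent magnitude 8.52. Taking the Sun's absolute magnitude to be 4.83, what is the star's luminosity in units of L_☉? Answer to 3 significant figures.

d = 1/p = 1000/1.98 mas = 505.1 pc
M = m − 5 log₁₀ d + 5 = 8.52 − 5·2.7033 + 5 = 0.003
M − M_☉ = 0.003 − 4.83 = -4.827
L/L_☉ = 10^(−0.4 × -4.827) = 85.25

L/L_☉ ≈ 85.2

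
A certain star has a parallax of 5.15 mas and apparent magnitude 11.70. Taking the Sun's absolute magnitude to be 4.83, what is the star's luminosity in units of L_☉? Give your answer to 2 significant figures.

L/L_☉ ≈ 0.67

d = 1/p = 1000/5.15 mas = 194.2 pc
M = m − 5 log₁₀ d + 5 = 11.70 − 5·2.2882 + 5 = 5.259
M − M_☉ = 5.259 − 4.83 = 0.429
L/L_☉ = 10^(−0.4 × 0.429) = 0.6736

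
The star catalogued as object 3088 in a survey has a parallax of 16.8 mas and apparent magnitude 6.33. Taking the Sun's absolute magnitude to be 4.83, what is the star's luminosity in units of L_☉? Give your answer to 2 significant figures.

L/L_☉ ≈ 8.9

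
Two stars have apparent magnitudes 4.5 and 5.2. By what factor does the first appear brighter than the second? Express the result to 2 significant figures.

Δm = 4.5 − (5.2) = -0.7
Flux ratio = 10^(−0.4 Δm) = 10^(−0.4 × -0.7) = 10^0.280 = 1.905

1.9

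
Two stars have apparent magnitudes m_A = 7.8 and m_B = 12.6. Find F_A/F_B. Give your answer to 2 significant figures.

F_A/F_B ≈ 83

Δm = 7.8 − (12.6) = -4.8
Flux ratio = 10^(−0.4 Δm) = 10^(−0.4 × -4.8) = 10^1.920 = 83.18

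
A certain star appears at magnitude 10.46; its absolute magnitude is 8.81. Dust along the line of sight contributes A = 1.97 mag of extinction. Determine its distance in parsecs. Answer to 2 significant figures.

d ≈ 8.6 pc

m − M = 5 log₁₀(d/10 pc) + A  ⇒  10.46 − (8.81) − 1.97 = 5 log₁₀(d/10)
-0.320 = 5 log₁₀(d/10)
log₁₀ d = (m − M − A)/5 + 1 = 0.9360
d = 10^0.9360 = 8.630 pc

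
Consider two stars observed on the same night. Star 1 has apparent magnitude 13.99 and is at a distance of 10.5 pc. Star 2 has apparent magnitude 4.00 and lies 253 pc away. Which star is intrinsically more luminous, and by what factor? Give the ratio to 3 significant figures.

Star 2 is more luminous, by a factor of 5.75×10^6.

Star 1: M = m − 5 log₁₀ d + 5 = 13.99 − 5·1.0212 + 5 = 13.884
Star 2: M = m − 5 log₁₀ d + 5 = 4.00 − 5·2.4031 + 5 = -3.016
ΔM = M_1 − M_2 = 13.884 − (-3.016) = 16.900; smaller M is more luminous → Star 2.
L ratio = 10^(0.4 |ΔM|) = 10^6.760 = 5.753×10^6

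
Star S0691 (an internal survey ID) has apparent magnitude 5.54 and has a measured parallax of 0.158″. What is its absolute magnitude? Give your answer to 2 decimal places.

M ≈ 6.53

d = 1/p = 1/0.158″ = 6.329 pc
5 log₁₀(d/10 pc) = 5 log₁₀(6.329) − 5 = -0.993
M = m − 5 log₁₀(d/10) = 5.54 + 0.993 = 6.533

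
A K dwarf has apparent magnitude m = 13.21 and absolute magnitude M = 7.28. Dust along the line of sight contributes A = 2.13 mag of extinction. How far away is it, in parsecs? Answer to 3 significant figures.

m − M = 5 log₁₀(d/10 pc) + A  ⇒  13.21 − (7.28) − 2.13 = 5 log₁₀(d/10)
3.800 = 5 log₁₀(d/10)
log₁₀ d = (m − M − A)/5 + 1 = 1.7600
d = 10^1.7600 = 57.54 pc

d ≈ 57.5 pc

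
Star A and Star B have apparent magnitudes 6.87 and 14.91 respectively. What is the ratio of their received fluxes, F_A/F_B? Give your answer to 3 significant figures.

Δm = 6.87 − (14.91) = -8.04
Flux ratio = 10^(−0.4 Δm) = 10^(−0.4 × -8.04) = 10^3.216 = 1644

F_A/F_B ≈ 1640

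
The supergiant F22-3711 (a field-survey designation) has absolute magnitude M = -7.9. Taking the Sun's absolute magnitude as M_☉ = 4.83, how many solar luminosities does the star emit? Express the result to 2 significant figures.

M − M_☉ = -7.9 − 4.83 = -12.730
L/L_☉ = 10^(−0.4 (M − M_☉)) = 10^5.092 = 123600

L/L_☉ ≈ 120000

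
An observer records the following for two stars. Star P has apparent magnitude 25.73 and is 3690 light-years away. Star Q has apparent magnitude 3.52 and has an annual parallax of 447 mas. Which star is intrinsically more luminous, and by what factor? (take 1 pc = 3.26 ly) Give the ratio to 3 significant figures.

Star P: d = 3690 ly / 3.26 = 1132 pc
Star P: M = m − 5 log₁₀ d + 5 = 25.73 − 5·3.0538 + 5 = 15.461
Star Q: p = 447 mas = 0.447″ → d = 1/p = 2.237 pc
Star Q: M = m − 5 log₁₀ d + 5 = 3.52 − 5·0.3497 + 5 = 6.772
ΔM = M_P − M_Q = 15.461 − (6.772) = 8.689; smaller M is more luminous → Star Q.
L ratio = 10^(0.4 |ΔM|) = 10^3.476 = 2991

Star Q is more luminous, by a factor of 2990.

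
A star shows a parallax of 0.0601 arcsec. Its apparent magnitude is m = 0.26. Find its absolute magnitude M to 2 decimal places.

M ≈ -0.85

d = 1/p = 1/0.0601″ = 16.64 pc
5 log₁₀(d/10 pc) = 5 log₁₀(16.64) − 5 = 1.106
M = m − 5 log₁₀(d/10) = 0.26 − 1.106 = -0.846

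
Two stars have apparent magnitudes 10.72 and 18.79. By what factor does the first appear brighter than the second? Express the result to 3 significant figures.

Magnitude difference = -8.07
Flux ratio = 10^(−0.4 Δm) = 10^(−0.4 × -8.07) = 10^3.228 = 1690

1690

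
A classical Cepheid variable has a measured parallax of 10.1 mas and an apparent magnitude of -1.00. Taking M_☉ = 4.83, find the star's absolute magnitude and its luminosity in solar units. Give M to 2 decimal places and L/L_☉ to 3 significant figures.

d = 1/p = 1000/10.1 mas = 99.01 pc
M = m − 5 log₁₀ d + 5 = -1.00 − 5·1.9957 + 5 = -5.978
M − M_☉ = -5.978 − 4.83 = -10.808
L/L_☉ = 10^(−0.4 × -10.808) = 21060

M ≈ -5.98; L/L_☉ ≈ 21100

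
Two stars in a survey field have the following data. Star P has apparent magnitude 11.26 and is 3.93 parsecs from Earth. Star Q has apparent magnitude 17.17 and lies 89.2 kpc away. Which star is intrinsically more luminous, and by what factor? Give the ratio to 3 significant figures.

Star Q is more luminous, by a factor of 2.23×10^6.

Star P: M = m − 5 log₁₀ d + 5 = 11.26 − 5·0.5944 + 5 = 13.288
Star Q: d = 89.2 kpc = 89200 pc
Star Q: M = m − 5 log₁₀ d + 5 = 17.17 − 5·4.9504 + 5 = -2.582
ΔM = M_P − M_Q = 13.288 − (-2.582) = 15.870; smaller M is more luminous → Star Q.
L ratio = 10^(0.4 |ΔM|) = 10^6.348 = 2.228×10^6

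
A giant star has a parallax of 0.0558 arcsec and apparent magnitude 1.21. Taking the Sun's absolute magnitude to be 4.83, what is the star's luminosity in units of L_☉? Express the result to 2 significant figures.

d = 1/p = 1/0.0558″ = 17.92 pc
M = m − 5 log₁₀ d + 5 = 1.21 − 5·1.2534 + 5 = -0.057
M − M_☉ = -0.057 − 4.83 = -4.887
L/L_☉ = 10^(−0.4 × -4.887) = 90.10

L/L_☉ ≈ 90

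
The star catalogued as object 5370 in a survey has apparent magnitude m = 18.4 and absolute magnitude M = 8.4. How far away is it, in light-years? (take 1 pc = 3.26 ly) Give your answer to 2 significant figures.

d ≈ 3300 ly

Distance modulus: m − M = 18.4 − (8.4) = 10.000
m − M = 5 log₁₀ d − 5
log₁₀ d = (m − M)/5 + 1 = 3.0000
d = 10^3.0000 = 1000 pc
= 3260 ly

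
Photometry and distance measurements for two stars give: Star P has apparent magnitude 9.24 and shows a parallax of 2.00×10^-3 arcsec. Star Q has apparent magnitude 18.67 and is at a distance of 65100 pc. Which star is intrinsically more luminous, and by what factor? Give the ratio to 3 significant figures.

Star Q is more luminous, by a factor of 2.87.

Star P: d = 1/p = 1/2.00×10^-3″ = 500.0 pc
Star P: M = m − 5 log₁₀ d + 5 = 9.24 − 5·2.6990 + 5 = 0.745
Star Q: M = m − 5 log₁₀ d + 5 = 18.67 − 5·4.8136 + 5 = -0.398
ΔM = M_P − M_Q = 0.745 − (-0.398) = 1.143; smaller M is more luminous → Star Q.
L ratio = 10^(0.4 |ΔM|) = 10^0.457 = 2.866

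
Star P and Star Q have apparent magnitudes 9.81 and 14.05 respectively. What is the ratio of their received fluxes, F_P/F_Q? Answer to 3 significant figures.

Magnitude difference = -4.24
Flux ratio = 10^(−0.4 Δm) = 10^(−0.4 × -4.24) = 10^1.696 = 49.66

F_P/F_Q ≈ 49.7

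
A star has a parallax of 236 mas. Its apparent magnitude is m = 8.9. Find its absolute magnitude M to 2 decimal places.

M ≈ 10.76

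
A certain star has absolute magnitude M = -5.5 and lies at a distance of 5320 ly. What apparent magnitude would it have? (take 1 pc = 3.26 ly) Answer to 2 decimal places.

m ≈ 5.56

d = 5320 ly / 3.26 = 1632 pc
m = M + 5 log₁₀ d − 5 = -5.5 + 5·3.2127 − 5 = 5.563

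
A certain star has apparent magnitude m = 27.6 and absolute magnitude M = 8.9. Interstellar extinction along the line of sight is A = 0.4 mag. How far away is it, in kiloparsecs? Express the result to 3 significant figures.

d ≈ 45.7 kpc

m − M = 5 log₁₀(d/10 pc) + A  ⇒  27.6 − (8.9) − 0.4 = 5 log₁₀(d/10)
18.300 = 5 log₁₀(d/10)
log₁₀ d = (m − M − A)/5 + 1 = 4.6600
d = 10^4.6600 = 45710 pc
= 45.71 kpc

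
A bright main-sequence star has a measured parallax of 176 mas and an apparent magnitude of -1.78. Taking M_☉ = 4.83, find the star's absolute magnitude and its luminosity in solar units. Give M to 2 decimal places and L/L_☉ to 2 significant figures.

M ≈ -0.55; L/L_☉ ≈ 140

d = 1/p = 1000/176 mas = 5.682 pc
M = m − 5 log₁₀ d + 5 = -1.78 − 5·0.7545 + 5 = -0.552
M − M_☉ = -0.552 − 4.83 = -5.382
L/L_☉ = 10^(−0.4 × -5.382) = 142.2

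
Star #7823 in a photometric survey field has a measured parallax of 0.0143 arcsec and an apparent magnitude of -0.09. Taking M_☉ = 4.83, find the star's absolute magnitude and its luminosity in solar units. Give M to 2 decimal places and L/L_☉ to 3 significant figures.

d = 1/p = 1/0.0143″ = 69.93 pc
M = m − 5 log₁₀ d + 5 = -0.09 − 5·1.8447 + 5 = -4.313
M − M_☉ = -4.313 − 4.83 = -9.143
L/L_☉ = 10^(−0.4 × -9.143) = 4543

M ≈ -4.31; L/L_☉ ≈ 4540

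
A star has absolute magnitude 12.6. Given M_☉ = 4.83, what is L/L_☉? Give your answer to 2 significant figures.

M − M_☉ = 12.6 − 4.83 = 7.770
L/L_☉ = 10^(−0.4 (M − M_☉)) = 10^-3.108 = 7.798×10^-4

L/L_☉ ≈ 7.8×10^-4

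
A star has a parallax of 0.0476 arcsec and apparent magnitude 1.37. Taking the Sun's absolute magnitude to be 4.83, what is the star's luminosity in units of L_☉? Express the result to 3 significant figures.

L/L_☉ ≈ 107

d = 1/p = 1/0.0476″ = 21.01 pc
M = m − 5 log₁₀ d + 5 = 1.37 − 5·1.3224 + 5 = -0.242
M − M_☉ = -0.242 − 4.83 = -5.072
L/L_☉ = 10^(−0.4 × -5.072) = 106.9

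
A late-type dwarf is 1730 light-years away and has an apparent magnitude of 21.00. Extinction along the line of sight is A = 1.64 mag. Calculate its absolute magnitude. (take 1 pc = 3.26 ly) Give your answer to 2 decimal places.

d = 1730 ly / 3.26 = 530.7 pc
5 log₁₀(d/10 pc) = 5 log₁₀(530.7) − 5 = 8.624
M = m − 5 log₁₀(d/10) − A = 21.00 − 8.624 − 1.64 = 10.736

M ≈ 10.74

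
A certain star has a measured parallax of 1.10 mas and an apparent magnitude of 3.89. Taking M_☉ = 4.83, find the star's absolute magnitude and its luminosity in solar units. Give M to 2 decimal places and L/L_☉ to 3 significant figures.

M ≈ -5.90; L/L_☉ ≈ 19600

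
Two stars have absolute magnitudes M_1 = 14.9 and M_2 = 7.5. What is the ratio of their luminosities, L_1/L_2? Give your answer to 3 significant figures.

L_1/L_2 ≈ 1.10×10^-3

ΔM = M_1 − M_2 = 7.4
L_1/L_2 = 10^(−0.4 ΔM) = 10^-2.960 = 1.096×10^-3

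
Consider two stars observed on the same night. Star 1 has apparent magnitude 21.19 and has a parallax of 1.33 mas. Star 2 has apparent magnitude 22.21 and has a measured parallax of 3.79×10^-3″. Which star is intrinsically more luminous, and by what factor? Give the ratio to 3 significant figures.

Star 1 is more luminous, by a factor of 20.8.

Star 1: p = 1.33 mas = 1.33×10^-3″ → d = 1/p = 751.9 pc
Star 1: M = m − 5 log₁₀ d + 5 = 21.19 − 5·2.8761 + 5 = 11.809
Star 2: d = 1/p = 1/3.79×10^-3″ = 263.9 pc
Star 2: M = m − 5 log₁₀ d + 5 = 22.21 − 5·2.4214 + 5 = 15.103
ΔM = M_1 − M_2 = 11.809 − (15.103) = -3.294; smaller M is more luminous → Star 1.
L ratio = 10^(0.4 |ΔM|) = 10^1.318 = 20.78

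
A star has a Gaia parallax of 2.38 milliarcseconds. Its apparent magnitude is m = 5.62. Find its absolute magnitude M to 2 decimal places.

p = 2.38 mas = 2.38×10^-3″ → d = 1/p = 420.2 pc
5 log₁₀(d/10 pc) = 5 log₁₀(420.2) − 5 = 8.117
M = m − 5 log₁₀(d/10) = 5.62 − 8.117 = -2.497

M ≈ -2.50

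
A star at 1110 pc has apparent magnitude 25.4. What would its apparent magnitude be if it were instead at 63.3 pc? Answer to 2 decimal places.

m ≈ 19.18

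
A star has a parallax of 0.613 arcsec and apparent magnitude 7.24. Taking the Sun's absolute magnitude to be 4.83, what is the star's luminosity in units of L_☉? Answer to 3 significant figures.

L/L_☉ ≈ 2.89×10^-3

d = 1/p = 1/0.613″ = 1.631 pc
M = m − 5 log₁₀ d + 5 = 7.24 − 5·0.2125 + 5 = 11.177
M − M_☉ = 11.177 − 4.83 = 6.347
L/L_☉ = 10^(−0.4 × 6.347) = 2.891×10^-3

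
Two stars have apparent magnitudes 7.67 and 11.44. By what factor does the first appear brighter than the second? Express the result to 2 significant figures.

Δm = 7.67 − (11.44) = -3.77
Flux ratio = 10^(−0.4 Δm) = 10^(−0.4 × -3.77) = 10^1.508 = 32.21

32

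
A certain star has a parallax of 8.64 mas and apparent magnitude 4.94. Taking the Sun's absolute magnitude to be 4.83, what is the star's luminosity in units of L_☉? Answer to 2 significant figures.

L/L_☉ ≈ 120

d = 1/p = 1000/8.64 mas = 115.7 pc
M = m − 5 log₁₀ d + 5 = 4.94 − 5·2.0635 + 5 = -0.377
M − M_☉ = -0.377 − 4.83 = -5.207
L/L_☉ = 10^(−0.4 × -5.207) = 121.1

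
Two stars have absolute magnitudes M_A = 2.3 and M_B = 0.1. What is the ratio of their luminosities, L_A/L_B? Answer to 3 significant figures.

L_A/L_B ≈ 0.132

ΔM = M_A − M_B = 2.2
L_A/L_B = 10^(−0.4 ΔM) = 10^-0.880 = 0.1318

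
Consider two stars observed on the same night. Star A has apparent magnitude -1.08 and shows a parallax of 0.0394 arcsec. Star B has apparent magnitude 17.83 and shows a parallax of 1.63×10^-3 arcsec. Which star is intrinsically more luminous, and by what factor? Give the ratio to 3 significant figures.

Star A is more luminous, by a factor of 62700.

Star A: d = 1/p = 1/0.0394″ = 25.38 pc
Star A: M = m − 5 log₁₀ d + 5 = -1.08 − 5·1.4045 + 5 = -3.103
Star B: d = 1/p = 1/1.63×10^-3″ = 613.5 pc
Star B: M = m − 5 log₁₀ d + 5 = 17.83 − 5·2.7878 + 5 = 8.891
ΔM = M_A − M_B = -3.103 − (8.891) = -11.993; smaller M is more luminous → Star A.
L ratio = 10^(0.4 |ΔM|) = 10^4.797 = 62720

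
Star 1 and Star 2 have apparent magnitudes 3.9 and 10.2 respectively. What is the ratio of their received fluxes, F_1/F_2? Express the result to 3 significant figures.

F_1/F_2 ≈ 331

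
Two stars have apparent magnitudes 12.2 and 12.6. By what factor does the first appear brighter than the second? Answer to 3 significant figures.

Magnitude difference = -0.4
Flux ratio = 10^(−0.4 Δm) = 10^(−0.4 × -0.4) = 10^0.160 = 1.445

1.45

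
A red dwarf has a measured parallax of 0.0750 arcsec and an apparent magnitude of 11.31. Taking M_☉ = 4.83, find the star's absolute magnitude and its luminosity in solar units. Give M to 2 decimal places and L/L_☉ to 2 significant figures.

M ≈ 10.69; L/L_☉ ≈ 4.5×10^-3

d = 1/p = 1/0.0750″ = 13.33 pc
M = m − 5 log₁₀ d + 5 = 11.31 − 5·1.1249 + 5 = 10.685
M − M_☉ = 10.685 − 4.83 = 5.855
L/L_☉ = 10^(−0.4 × 5.855) = 4.549×10^-3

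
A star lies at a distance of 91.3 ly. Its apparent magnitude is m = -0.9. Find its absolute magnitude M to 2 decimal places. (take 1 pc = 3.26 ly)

M ≈ -3.14

d = 91.3 ly / 3.26 = 28.01 pc
5 log₁₀(d/10 pc) = 5 log₁₀(28.01) − 5 = 2.236
M = m − 5 log₁₀(d/10) = -0.9 − 2.236 = -3.136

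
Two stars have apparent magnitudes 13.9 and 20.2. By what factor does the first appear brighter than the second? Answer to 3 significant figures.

Δm = 13.9 − (20.2) = -6.3
Flux ratio = 10^(−0.4 Δm) = 10^(−0.4 × -6.3) = 10^2.520 = 331.1

331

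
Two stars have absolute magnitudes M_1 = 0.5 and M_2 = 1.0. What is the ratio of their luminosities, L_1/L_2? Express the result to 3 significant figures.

ΔM = M_1 − M_2 = -0.5
L_1/L_2 = 10^(−0.4 ΔM) = 10^0.200 = 1.585

L_1/L_2 ≈ 1.58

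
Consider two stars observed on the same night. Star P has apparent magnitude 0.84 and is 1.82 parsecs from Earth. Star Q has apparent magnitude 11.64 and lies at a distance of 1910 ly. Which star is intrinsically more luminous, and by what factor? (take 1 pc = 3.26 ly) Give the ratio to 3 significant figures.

Star P: M = m − 5 log₁₀ d + 5 = 0.84 − 5·0.2601 + 5 = 4.540
Star Q: d = 1910 ly / 3.26 = 585.9 pc
Star Q: M = m − 5 log₁₀ d + 5 = 11.64 − 5·2.7678 + 5 = 2.801
ΔM = M_P − M_Q = 4.540 − (2.801) = 1.739; smaller M is more luminous → Star Q.
L ratio = 10^(0.4 |ΔM|) = 10^0.695 = 4.960

Star Q is more luminous, by a factor of 4.96.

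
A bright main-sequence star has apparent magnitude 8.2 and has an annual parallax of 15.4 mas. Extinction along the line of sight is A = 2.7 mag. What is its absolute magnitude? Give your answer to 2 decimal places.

p = 15.4 mas = 0.0154″ → d = 1/p = 64.94 pc
5 log₁₀(d/10 pc) = 5 log₁₀(64.94) − 5 = 4.062
M = m − 5 log₁₀(d/10) − A = 8.2 − 4.062 − 2.7 = 1.438

M ≈ 1.44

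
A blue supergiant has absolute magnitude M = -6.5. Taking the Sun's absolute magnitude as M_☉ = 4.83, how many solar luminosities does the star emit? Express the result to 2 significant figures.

L/L_☉ ≈ 34000

M − M_☉ = -6.5 − 4.83 = -11.330
L/L_☉ = 10^(−0.4 (M − M_☉)) = 10^4.532 = 34040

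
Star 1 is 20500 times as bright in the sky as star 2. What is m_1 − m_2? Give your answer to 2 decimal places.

Pogson: Δm = −2.5 log₁₀(ratio) = −2.5 log₁₀(20500) = −2.5 × 4.3118 = -10.779
Star 1 is brighter, so it has the smaller magnitude: the difference is negative.

m_1 − m_2 ≈ -10.78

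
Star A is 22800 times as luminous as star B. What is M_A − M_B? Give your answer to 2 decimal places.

Pogson: ΔM = −2.5 log₁₀(ratio) = −2.5 log₁₀(22800) = −2.5 × 4.3579 = -10.895
Star A is brighter, so it has the smaller magnitude: the difference is negative.

M_A − M_B ≈ -10.89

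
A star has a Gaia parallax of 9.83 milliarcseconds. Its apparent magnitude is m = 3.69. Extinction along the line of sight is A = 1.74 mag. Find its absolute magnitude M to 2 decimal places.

p = 9.83 mas = 9.83×10^-3″ → d = 1/p = 101.7 pc
5 log₁₀(d/10 pc) = 5 log₁₀(101.7) − 5 = 5.037
M = m − 5 log₁₀(d/10) − A = 3.69 − 5.037 − 1.74 = -3.087

M ≈ -3.09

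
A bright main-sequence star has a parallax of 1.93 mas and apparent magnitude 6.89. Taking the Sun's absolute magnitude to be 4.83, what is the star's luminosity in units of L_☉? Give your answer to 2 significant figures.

L/L_☉ ≈ 400

d = 1/p = 1000/1.93 mas = 518.1 pc
M = m − 5 log₁₀ d + 5 = 6.89 − 5·2.7144 + 5 = -1.682
M − M_☉ = -1.682 − 4.83 = -6.512
L/L_☉ = 10^(−0.4 × -6.512) = 402.6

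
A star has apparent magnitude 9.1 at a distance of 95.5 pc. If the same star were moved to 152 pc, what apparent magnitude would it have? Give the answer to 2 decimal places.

m ≈ 10.11

Flux ∝ 1/d², so Δm = 5 log₁₀(d₂/d₁) = 5 log₁₀(152/95.5) = 1.009
m₂ = m₁ + Δm = 9.1 + (1.009) = 10.109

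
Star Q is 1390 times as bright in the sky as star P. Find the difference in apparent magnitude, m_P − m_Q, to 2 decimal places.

m_P − m_Q ≈ 7.86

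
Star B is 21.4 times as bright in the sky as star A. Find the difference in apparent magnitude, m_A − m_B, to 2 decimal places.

Pogson: Δm = −2.5 log₁₀(ratio) = −2.5 log₁₀(21.4) = −2.5 × 1.3304 = -3.326
Star B is brighter so has the smaller magnitude: m_A − m_B is positive.

m_A − m_B ≈ 3.33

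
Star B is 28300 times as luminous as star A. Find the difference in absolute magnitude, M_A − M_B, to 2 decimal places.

Pogson: ΔM = −2.5 log₁₀(ratio) = −2.5 log₁₀(28300) = −2.5 × 4.4518 = -11.129
Star B is brighter so has the smaller magnitude: M_A − M_B is positive.

M_A − M_B ≈ 11.13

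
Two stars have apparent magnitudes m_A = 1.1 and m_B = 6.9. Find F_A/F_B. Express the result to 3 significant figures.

F_A/F_B ≈ 209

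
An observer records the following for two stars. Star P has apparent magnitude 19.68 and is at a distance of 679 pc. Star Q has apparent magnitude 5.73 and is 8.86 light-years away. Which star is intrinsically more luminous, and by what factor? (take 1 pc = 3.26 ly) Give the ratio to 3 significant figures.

Star P: M = m − 5 log₁₀ d + 5 = 19.68 − 5·2.8319 + 5 = 10.521
Star Q: d = 8.86 ly / 3.26 = 2.718 pc
Star Q: M = m − 5 log₁₀ d + 5 = 5.73 − 5·0.4342 + 5 = 8.559
ΔM = M_P − M_Q = 10.521 − (8.559) = 1.962; smaller M is more luminous → Star Q.
L ratio = 10^(0.4 |ΔM|) = 10^0.785 = 6.091

Star Q is more luminous, by a factor of 6.09.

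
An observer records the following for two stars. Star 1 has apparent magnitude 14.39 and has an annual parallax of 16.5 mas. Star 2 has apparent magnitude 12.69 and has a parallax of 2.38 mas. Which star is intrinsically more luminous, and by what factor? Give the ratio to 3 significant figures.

Star 2 is more luminous, by a factor of 230.

Star 1: p = 16.5 mas = 0.0165″ → d = 1/p = 60.61 pc
Star 1: M = m − 5 log₁₀ d + 5 = 14.39 − 5·1.7825 + 5 = 10.477
Star 2: p = 2.38 mas = 2.38×10^-3″ → d = 1/p = 420.2 pc
Star 2: M = m − 5 log₁₀ d + 5 = 12.69 − 5·2.6234 + 5 = 4.573
ΔM = M_1 − M_2 = 10.477 − (4.573) = 5.905; smaller M is more luminous → Star 2.
L ratio = 10^(0.4 |ΔM|) = 10^2.362 = 230.0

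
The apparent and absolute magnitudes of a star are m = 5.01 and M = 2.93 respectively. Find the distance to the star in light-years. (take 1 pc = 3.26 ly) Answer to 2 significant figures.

d ≈ 85 ly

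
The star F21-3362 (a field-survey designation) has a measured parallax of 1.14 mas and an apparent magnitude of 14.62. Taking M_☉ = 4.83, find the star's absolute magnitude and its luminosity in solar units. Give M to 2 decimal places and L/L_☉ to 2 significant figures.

M ≈ 4.90; L/L_☉ ≈ 0.93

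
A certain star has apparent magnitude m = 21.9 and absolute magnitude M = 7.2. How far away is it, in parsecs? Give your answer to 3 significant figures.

d ≈ 8710 pc

μ = m − M = 14.700
m − M = 5 log₁₀ d − 5
log₁₀ d = (m − M)/5 + 1 = 3.9400
d = 10^3.9400 = 8710 pc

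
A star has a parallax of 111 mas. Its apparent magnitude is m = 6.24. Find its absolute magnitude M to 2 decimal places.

p = 111 mas = 0.111″ → d = 1/p = 9.009 pc
5 log₁₀(d/10 pc) = 5 log₁₀(9.009) − 5 = -0.227
M = m − 5 log₁₀(d/10) = 6.24 + 0.227 = 6.467

M ≈ 6.47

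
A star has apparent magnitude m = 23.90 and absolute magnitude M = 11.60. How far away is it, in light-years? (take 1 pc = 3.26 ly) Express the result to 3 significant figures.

d ≈ 9400 ly

μ = m − M = 12.300
m − M = 5 log₁₀ d − 5
log₁₀ d = (m − M)/5 + 1 = 3.4600
d = 10^3.4600 = 2884 pc
= 9402 ly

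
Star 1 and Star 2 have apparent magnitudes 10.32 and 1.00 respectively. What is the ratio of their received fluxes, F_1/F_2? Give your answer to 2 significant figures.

F_1/F_2 ≈ 1.9×10^-4

Magnitude difference = 9.32
Flux ratio = 10^(−0.4 Δm) = 10^(−0.4 × 9.32) = 10^-3.728 = 1.871×10^-4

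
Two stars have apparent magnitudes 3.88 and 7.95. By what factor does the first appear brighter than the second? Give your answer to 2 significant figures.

42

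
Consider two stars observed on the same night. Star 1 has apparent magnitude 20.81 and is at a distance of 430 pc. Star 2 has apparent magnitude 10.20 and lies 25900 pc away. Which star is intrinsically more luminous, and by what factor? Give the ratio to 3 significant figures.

Star 2 is more luminous, by a factor of 6.36×10^7.

Star 1: M = m − 5 log₁₀ d + 5 = 20.81 − 5·2.6335 + 5 = 12.643
Star 2: M = m − 5 log₁₀ d + 5 = 10.20 − 5·4.4133 + 5 = -6.866
ΔM = M_1 − M_2 = 12.643 − (-6.866) = 19.509; smaller M is more luminous → Star 2.
L ratio = 10^(0.4 |ΔM|) = 10^7.804 = 6.363×10^7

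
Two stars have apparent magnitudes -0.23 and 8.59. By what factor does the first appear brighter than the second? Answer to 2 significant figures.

Magnitude difference = -8.82
Flux ratio = 10^(−0.4 Δm) = 10^(−0.4 × -8.82) = 10^3.528 = 3373

3400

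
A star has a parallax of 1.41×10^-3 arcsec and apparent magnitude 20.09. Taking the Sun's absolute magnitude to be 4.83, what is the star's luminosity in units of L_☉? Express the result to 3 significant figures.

d = 1/p = 1/1.41×10^-3″ = 709.2 pc
M = m − 5 log₁₀ d + 5 = 20.09 − 5·2.8508 + 5 = 10.836
M − M_☉ = 10.836 − 4.83 = 6.006
L/L_☉ = 10^(−0.4 × 6.006) = 3.959×10^-3

L/L_☉ ≈ 3.96×10^-3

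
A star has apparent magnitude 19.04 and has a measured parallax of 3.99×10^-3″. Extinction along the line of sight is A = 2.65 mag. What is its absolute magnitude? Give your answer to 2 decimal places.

d = 1/p = 1/3.99×10^-3″ = 250.6 pc
5 log₁₀(d/10 pc) = 5 log₁₀(250.6) − 5 = 6.995
M = m − 5 log₁₀(d/10) − A = 19.04 − 6.995 − 2.65 = 9.395

M ≈ 9.39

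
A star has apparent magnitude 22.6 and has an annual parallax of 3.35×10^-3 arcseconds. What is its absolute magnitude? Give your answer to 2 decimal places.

d = 1/p = 1/3.35×10^-3″ = 298.5 pc
5 log₁₀(d/10 pc) = 5 log₁₀(298.5) − 5 = 7.375
M = m − 5 log₁₀(d/10) = 22.6 − 7.375 = 15.225

M ≈ 15.23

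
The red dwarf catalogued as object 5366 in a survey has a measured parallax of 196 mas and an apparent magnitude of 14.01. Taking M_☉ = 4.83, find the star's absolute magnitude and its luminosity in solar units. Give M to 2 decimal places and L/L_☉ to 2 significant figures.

d = 1/p = 1000/196 mas = 5.102 pc
M = m − 5 log₁₀ d + 5 = 14.01 − 5·0.7077 + 5 = 15.471
M − M_☉ = 15.471 − 4.83 = 10.641
L/L_☉ = 10^(−0.4 × 10.641) = 5.540×10^-5

M ≈ 15.47; L/L_☉ ≈ 5.5×10^-5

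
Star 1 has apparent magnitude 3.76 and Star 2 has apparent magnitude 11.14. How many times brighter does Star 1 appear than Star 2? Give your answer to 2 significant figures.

Magnitude difference = -7.38
Flux ratio = 10^(−0.4 Δm) = 10^(−0.4 × -7.38) = 10^2.952 = 895.4

900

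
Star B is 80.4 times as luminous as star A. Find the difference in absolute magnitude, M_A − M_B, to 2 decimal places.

Pogson: ΔM = −2.5 log₁₀(ratio) = −2.5 log₁₀(80.4) = −2.5 × 1.9053 = -4.763
Star B is brighter so has the smaller magnitude: M_A − M_B is positive.

M_A − M_B ≈ 4.76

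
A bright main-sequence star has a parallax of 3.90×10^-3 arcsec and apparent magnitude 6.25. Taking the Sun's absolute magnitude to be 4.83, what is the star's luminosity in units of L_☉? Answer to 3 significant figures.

L/L_☉ ≈ 178

d = 1/p = 1/3.90×10^-3″ = 256.4 pc
M = m − 5 log₁₀ d + 5 = 6.25 − 5·2.4089 + 5 = -0.795
M − M_☉ = -0.795 − 4.83 = -5.625
L/L_☉ = 10^(−0.4 × -5.625) = 177.8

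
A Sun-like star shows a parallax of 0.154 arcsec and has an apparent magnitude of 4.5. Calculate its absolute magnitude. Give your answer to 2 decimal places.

M ≈ 5.44

d = 1/p = 1/0.154″ = 6.494 pc
5 log₁₀(d/10 pc) = 5 log₁₀(6.494) − 5 = -0.938
M = m − 5 log₁₀(d/10) = 4.5 + 0.938 = 5.438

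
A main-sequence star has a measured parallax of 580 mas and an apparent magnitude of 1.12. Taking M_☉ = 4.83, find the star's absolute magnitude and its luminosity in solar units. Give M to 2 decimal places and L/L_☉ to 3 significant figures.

d = 1/p = 1000/580 mas = 1.724 pc
M = m − 5 log₁₀ d + 5 = 1.12 − 5·0.2366 + 5 = 4.937
M − M_☉ = 4.937 − 4.83 = 0.107
L/L_☉ = 10^(−0.4 × 0.107) = 0.9060

M ≈ 4.94; L/L_☉ ≈ 0.906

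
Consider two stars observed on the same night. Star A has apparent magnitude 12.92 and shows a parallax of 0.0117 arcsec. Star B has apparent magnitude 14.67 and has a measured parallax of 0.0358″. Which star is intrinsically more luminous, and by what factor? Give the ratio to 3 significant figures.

Star A: d = 1/p = 1/0.0117″ = 85.47 pc
Star A: M = m − 5 log₁₀ d + 5 = 12.92 − 5·1.9318 + 5 = 8.261
Star B: d = 1/p = 1/0.0358″ = 27.93 pc
Star B: M = m − 5 log₁₀ d + 5 = 14.67 − 5·1.4461 + 5 = 12.439
ΔM = M_A − M_B = 8.261 − (12.439) = -4.178; smaller M is more luminous → Star A.
L ratio = 10^(0.4 |ΔM|) = 10^1.671 = 46.92

Star A is more luminous, by a factor of 46.9.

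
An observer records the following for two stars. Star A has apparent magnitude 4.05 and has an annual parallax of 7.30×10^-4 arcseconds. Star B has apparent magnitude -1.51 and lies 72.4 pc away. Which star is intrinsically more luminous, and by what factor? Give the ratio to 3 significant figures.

Star A is more luminous, by a factor of 2.14.

Star A: d = 1/p = 1/7.30×10^-4″ = 1370 pc
Star A: M = m − 5 log₁₀ d + 5 = 4.05 − 5·3.1367 + 5 = -6.633
Star B: M = m − 5 log₁₀ d + 5 = -1.51 − 5·1.8597 + 5 = -5.809
ΔM = M_A − M_B = -6.633 − (-5.809) = -0.825; smaller M is more luminous → Star A.
L ratio = 10^(0.4 |ΔM|) = 10^0.330 = 2.137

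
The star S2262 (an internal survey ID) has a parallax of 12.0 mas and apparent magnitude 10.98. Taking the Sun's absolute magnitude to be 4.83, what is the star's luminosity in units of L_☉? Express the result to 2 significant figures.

L/L_☉ ≈ 0.24

d = 1/p = 1000/12.0 mas = 83.33 pc
M = m − 5 log₁₀ d + 5 = 10.98 − 5·1.9208 + 5 = 6.376
M − M_☉ = 6.376 − 4.83 = 1.546
L/L_☉ = 10^(−0.4 × 1.546) = 0.2408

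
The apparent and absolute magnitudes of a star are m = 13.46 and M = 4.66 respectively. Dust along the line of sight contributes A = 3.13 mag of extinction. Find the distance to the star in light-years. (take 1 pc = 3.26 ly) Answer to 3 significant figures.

m − M = 5 log₁₀(d/10 pc) + A  ⇒  13.46 − (4.66) − 3.13 = 5 log₁₀(d/10)
5.670 = 5 log₁₀(d/10)
log₁₀ d = (m − M − A)/5 + 1 = 2.1340
d = 10^2.1340 = 136.1 pc
= 443.8 ly

d ≈ 444 ly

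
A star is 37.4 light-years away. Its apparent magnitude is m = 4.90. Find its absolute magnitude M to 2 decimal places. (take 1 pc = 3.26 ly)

d = 37.4 ly / 3.26 = 11.47 pc
5 log₁₀(d/10 pc) = 5 log₁₀(11.47) − 5 = 0.298
M = m − 5 log₁₀(d/10) = 4.90 − 0.298 = 4.602

M ≈ 4.60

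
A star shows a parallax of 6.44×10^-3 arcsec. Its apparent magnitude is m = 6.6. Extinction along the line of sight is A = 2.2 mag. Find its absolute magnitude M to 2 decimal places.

M ≈ -1.56

d = 1/p = 1/6.44×10^-3″ = 155.3 pc
5 log₁₀(d/10 pc) = 5 log₁₀(155.3) − 5 = 5.956
M = m − 5 log₁₀(d/10) − A = 6.6 − 5.956 − 2.2 = -1.556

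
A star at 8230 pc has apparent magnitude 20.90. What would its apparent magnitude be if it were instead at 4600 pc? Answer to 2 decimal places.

Flux ∝ 1/d², so Δm = 5 log₁₀(d₂/d₁) = 5 log₁₀(4600/8230) = -1.263
m₂ = m₁ + Δm = 20.90 + (-1.263) = 19.637

m ≈ 19.64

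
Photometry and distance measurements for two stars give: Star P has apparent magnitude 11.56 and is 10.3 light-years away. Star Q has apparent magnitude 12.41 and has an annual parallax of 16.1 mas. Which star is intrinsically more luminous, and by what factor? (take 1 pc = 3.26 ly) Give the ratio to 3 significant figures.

Star Q is more luminous, by a factor of 177.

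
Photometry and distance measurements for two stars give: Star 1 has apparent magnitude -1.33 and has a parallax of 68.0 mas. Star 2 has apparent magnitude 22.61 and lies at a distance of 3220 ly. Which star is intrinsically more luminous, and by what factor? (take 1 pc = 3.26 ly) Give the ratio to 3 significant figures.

Star 1 is more luminous, by a factor of 835000.

Star 1: p = 68.0 mas = 0.0680″ → d = 1/p = 14.71 pc
Star 1: M = m − 5 log₁₀ d + 5 = -1.33 − 5·1.1675 + 5 = -2.167
Star 2: d = 3220 ly / 3.26 = 987.7 pc
Star 2: M = m − 5 log₁₀ d + 5 = 22.61 − 5·2.9946 + 5 = 12.637
ΔM = M_1 − M_2 = -2.167 − (12.637) = -14.804; smaller M is more luminous → Star 1.
L ratio = 10^(0.4 |ΔM|) = 10^5.922 = 835000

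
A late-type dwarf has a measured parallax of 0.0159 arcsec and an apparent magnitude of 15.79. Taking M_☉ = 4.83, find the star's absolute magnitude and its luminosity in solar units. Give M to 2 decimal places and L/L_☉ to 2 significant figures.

M ≈ 11.80; L/L_☉ ≈ 1.6×10^-3

d = 1/p = 1/0.0159″ = 62.89 pc
M = m − 5 log₁₀ d + 5 = 15.79 − 5·1.7986 + 5 = 11.797
M − M_☉ = 11.797 − 4.83 = 6.967
L/L_☉ = 10^(−0.4 × 6.967) = 1.634×10^-3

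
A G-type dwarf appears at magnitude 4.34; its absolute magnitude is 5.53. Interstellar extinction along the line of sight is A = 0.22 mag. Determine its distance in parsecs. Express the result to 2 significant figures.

m − M = 5 log₁₀(d/10 pc) + A  ⇒  4.34 − (5.53) − 0.22 = 5 log₁₀(d/10)
-1.410 = 5 log₁₀(d/10)
log₁₀ d = (m − M − A)/5 + 1 = 0.7180
d = 10^0.7180 = 5.224 pc

d ≈ 5.2 pc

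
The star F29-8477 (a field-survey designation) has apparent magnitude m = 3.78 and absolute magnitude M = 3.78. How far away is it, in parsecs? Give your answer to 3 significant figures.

d ≈ 10.0 pc

Distance modulus: m − M = 3.78 − (3.78) = 0.000
m − M = 5 log₁₀ d − 5
log₁₀ d = (m − M)/5 + 1 = 1.0000
d = 10^1.0000 = 10.00 pc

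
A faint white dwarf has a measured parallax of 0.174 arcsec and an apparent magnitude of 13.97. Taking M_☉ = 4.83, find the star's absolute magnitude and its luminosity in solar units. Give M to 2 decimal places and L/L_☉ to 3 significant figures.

M ≈ 15.17; L/L_☉ ≈ 7.29×10^-5

d = 1/p = 1/0.174″ = 5.747 pc
M = m − 5 log₁₀ d + 5 = 13.97 − 5·0.7595 + 5 = 15.173
M − M_☉ = 15.173 − 4.83 = 10.343
L/L_☉ = 10^(−0.4 × 10.343) = 7.293×10^-5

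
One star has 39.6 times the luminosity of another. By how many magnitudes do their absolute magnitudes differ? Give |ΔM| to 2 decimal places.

|ΔM| ≈ 3.99

Pogson: ΔM = −2.5 log₁₀(ratio) = −2.5 log₁₀(39.6) = −2.5 × 1.5977 = -3.994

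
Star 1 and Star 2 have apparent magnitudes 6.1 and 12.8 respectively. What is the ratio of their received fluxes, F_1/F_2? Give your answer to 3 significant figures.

F_1/F_2 ≈ 479

Δm = 6.1 − (12.8) = -6.7
Flux ratio = 10^(−0.4 Δm) = 10^(−0.4 × -6.7) = 10^2.680 = 478.6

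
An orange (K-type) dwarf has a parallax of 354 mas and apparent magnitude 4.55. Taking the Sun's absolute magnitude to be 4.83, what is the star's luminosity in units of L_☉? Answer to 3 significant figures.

L/L_☉ ≈ 0.103

d = 1/p = 1000/354 mas = 2.825 pc
M = m − 5 log₁₀ d + 5 = 4.55 − 5·0.4510 + 5 = 7.295
M − M_☉ = 7.295 − 4.83 = 2.465
L/L_☉ = 10^(−0.4 × 2.465) = 0.1033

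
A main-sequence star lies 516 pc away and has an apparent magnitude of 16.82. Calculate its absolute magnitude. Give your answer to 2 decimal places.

5 log₁₀(d/10 pc) = 5 log₁₀(516.0) − 5 = 8.563
M = m − 5 log₁₀(d/10) = 16.82 − 8.563 = 8.257

M ≈ 8.26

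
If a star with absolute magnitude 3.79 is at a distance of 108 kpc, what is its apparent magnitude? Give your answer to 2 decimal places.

m ≈ 23.96

d = 108 kpc = 108000 pc
m = M + 5 log₁₀ d − 5 = 3.79 + 5·5.0334 − 5 = 23.957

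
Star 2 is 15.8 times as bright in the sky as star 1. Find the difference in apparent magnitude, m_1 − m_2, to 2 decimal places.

m_1 − m_2 ≈ 3.00

Pogson: Δm = −2.5 log₁₀(ratio) = −2.5 log₁₀(15.8) = −2.5 × 1.1987 = -2.997
Star 2 is brighter so has the smaller magnitude: m_1 − m_2 is positive.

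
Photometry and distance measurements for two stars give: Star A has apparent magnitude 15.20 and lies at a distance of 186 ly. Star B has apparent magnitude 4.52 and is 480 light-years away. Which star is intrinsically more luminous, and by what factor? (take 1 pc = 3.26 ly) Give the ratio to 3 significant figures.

Star B is more luminous, by a factor of 125000.

Star A: d = 186 ly / 3.26 = 57.06 pc
Star A: M = m − 5 log₁₀ d + 5 = 15.20 − 5·1.7563 + 5 = 11.419
Star B: d = 480 ly / 3.26 = 147.2 pc
Star B: M = m − 5 log₁₀ d + 5 = 4.52 − 5·2.1680 + 5 = -1.320
ΔM = M_A − M_B = 11.419 − (-1.320) = 12.739; smaller M is more luminous → Star B.
L ratio = 10^(0.4 |ΔM|) = 10^5.095 = 124600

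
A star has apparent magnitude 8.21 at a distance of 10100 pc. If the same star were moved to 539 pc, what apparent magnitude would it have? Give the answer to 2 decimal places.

Flux ∝ 1/d², so Δm = 5 log₁₀(d₂/d₁) = 5 log₁₀(539/10100) = -6.364
m₂ = m₁ + Δm = 8.21 + (-6.364) = 1.846

m ≈ 1.85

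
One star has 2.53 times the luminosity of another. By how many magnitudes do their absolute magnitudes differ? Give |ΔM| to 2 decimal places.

|ΔM| ≈ 1.01

Pogson: ΔM = −2.5 log₁₀(ratio) = −2.5 log₁₀(2.53) = −2.5 × 0.4031 = -1.008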